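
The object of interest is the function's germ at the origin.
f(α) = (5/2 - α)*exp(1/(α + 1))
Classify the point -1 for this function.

The point is an essential singularity.

The exponent 1/(α - (-1)) has a pole at -1, so exp(1/(α - (-1))) takes every nonzero value near it: an essential singularity (not a pole of any order).


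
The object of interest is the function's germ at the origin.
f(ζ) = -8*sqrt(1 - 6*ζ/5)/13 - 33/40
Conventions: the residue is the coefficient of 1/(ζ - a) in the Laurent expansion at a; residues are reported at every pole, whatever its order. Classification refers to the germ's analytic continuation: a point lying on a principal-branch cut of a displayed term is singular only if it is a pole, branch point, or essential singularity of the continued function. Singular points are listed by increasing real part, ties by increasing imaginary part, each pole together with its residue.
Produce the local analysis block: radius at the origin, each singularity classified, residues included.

Branch term (-8/13)*sqrt(1 - ζ/(5/6)): its argument vanishes at ζ = 5/6, a square-root branch point, modulus 5/6.
The radius of convergence is the smallest modulus among the singular points: 5/6.

Radius of convergence at 0: 5/6.
At 5/6: an algebraic (square-root) branch point.


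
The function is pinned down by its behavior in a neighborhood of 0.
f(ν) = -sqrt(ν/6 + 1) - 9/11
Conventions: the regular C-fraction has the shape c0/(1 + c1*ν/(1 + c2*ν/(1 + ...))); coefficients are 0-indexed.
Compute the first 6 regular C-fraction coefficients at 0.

The regular C-fraction coefficients are [-20/11, -11/240, 7/80, 5/252, 4/63, 7/256].

Taylor coefficients (expand at 0): a_0 = -20/11, a_1 = -1/12, a_2 = 1/288, a_3 = -1/3456, a_4 = 5/165888, a_5 = -7/1990656.
c0 = a_0 = -20/11. Peel one level at a time: if S = 1 + c*ν/S' with S'(0) = 1, then c is the ν-coefficient of S and S' = c*ν/(S - 1).
S_1 = c0/f = 1 + (-11/240)*ν + (77/19200)*ν^2 + ...; c1 = -11/240.
S_2 = c1*ν/(S_1 - 1) = 1 + (7/80)*ν + (-1/576)*ν^2 + ...; c2 = 7/80.
S_3 = c2*ν/(S_2 - 1) = 1 + (5/252)*ν + (-5/3969)*ν^2 + ...; c3 = 5/252.
S_4 = c3*ν/(S_3 - 1) = 1 + (4/63)*ν + (-1/576)*ν^2 + ...; c4 = 4/63.
S_5 = c4*ν/(S_4 - 1) = 1 + (7/256)*ν + ...; c5 = 7/256.


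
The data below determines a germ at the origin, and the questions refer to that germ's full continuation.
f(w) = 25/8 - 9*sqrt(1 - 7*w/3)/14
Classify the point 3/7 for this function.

The term (-9/14)*sqrt(1 - w/(3/7)) has argument 1 - 3/7/(3/7) = 0 at 3/7: a square-root (algebraic, two-sheeted) branch point; the remaining terms are analytic or single-valued there.

The point is an algebraic (square-root) branch point.


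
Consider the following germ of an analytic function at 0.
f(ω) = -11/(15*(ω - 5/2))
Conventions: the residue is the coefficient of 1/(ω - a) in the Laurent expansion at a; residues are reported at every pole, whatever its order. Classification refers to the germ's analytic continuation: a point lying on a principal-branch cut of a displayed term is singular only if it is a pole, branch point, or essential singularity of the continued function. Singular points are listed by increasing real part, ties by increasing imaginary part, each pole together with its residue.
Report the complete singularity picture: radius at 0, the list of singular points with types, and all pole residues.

Denominator factor (ω - 5/2): pole of order 1 at 5/2, modulus 5/2.
The radius of convergence is the smallest modulus among the singular points: 5/2.
At the order-1 pole 5/2 set g(ω) = (ω - (5/2))*f(ω) = -11/15.
Simple pole: residue = g(a) at a = 5/2, which is -11/15.

Radius of convergence at 0: 5/2.
At 5/2: a pole of order 1; residue -11/15.


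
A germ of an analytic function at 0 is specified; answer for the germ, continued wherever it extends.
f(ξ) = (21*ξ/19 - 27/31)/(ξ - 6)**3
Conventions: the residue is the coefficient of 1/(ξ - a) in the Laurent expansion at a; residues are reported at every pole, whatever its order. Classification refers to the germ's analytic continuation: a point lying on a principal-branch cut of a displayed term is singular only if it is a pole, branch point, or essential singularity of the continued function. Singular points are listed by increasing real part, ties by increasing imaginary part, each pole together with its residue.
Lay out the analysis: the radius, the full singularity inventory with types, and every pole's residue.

Denominator factor (ξ - 6)^3: pole of order 3 at 6, modulus 6.
The radius of convergence is the smallest modulus among the singular points: 6.
At the order-3 pole 6 set g(ξ) = (ξ - (6))^3*f(ξ) = 21*ξ/19 - 27/31.
Order-3 pole: residue = g''(a)/2; g''(6) = 0, so the residue is 0.

Radius of convergence at 0: 6.
At 6: a pole of order 3; residue 0.


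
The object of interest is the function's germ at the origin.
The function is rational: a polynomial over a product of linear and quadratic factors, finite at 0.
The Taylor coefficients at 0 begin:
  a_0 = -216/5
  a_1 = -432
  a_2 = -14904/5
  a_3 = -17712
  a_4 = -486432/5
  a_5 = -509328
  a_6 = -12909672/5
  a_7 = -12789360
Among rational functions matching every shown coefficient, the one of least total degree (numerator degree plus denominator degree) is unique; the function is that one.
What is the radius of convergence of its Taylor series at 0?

No rational of total degree below 4 reproduces all 8 coefficients; solving the [0/4] Pade equations on them gives f(ξ) = -24/(5*(ξ**2 - 5*ξ/3 + 1/3)**2), whose expansion matches every shown term.
Denominator factor (ξ**2 - 5*ξ/3 + 1/3)^2: discriminant 13/9, real irrational roots 5/6 + (1/6)*sqrt(13) and 5/6 - (1/6)*sqrt(13); poles of order 2, moduli 5/6 + (1/6)*sqrt(13) and 5/6 - (1/6)*sqrt(13).
The radius of convergence is the smallest modulus among the singular points: 5/6 - (1/6)*sqrt(13).

The radius of convergence is 5/6 - (1/6)*sqrt(13).


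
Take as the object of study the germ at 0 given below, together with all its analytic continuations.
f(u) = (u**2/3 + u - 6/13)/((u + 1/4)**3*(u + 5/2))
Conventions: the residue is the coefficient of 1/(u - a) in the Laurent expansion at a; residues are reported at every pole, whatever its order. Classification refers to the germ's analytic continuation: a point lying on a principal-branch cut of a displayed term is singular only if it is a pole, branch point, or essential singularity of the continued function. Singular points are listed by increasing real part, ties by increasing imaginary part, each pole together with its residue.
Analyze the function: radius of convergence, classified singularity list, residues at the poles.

Denominator factor (u + 1/4)^3: pole of order 3 at -1/4, modulus 1/4.
Denominator factor (u + 5/2): pole of order 1 at -5/2, modulus 5/2.
The radius of convergence is the smallest modulus among the singular points: 1/4.
At the order-1 pole -5/2 set g(u) = (u - (-5/2))*f(u) = (u**2/3 + u - 6/13)/(u + 1/4)**3.
Simple pole: residue = g(a) at a = -5/2, which is 2192/28431.
At the order-3 pole -1/4 set g(u) = (u - (-1/4))^3*f(u) = (u**2/3 + u - 6/13)/(u + 5/2).
Order-3 pole: residue = g''(a)/2; g''(-1/4) = -4384/28431, so the residue is -2192/28431.
List the singular points by increasing real part (a conjugate pair: the negative imaginary part first).

Radius of convergence at 0: 1/4.
At -5/2: a pole of order 1; residue 2192/28431.
At -1/4: a pole of order 3; residue -2192/28431.


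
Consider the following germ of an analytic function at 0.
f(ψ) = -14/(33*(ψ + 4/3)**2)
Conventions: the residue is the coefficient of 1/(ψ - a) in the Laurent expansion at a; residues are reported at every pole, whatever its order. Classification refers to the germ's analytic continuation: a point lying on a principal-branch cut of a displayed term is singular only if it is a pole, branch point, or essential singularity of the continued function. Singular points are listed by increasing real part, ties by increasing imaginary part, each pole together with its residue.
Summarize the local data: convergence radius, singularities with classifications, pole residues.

Radius of convergence at 0: 4/3.
At -4/3: a pole of order 2; residue 0.

Denominator factor (ψ + 4/3)^2: pole of order 2 at -4/3, modulus 4/3.
The radius of convergence is the smallest modulus among the singular points: 4/3.
At the order-2 pole -4/3 set g(ψ) = (ψ - (-4/3))^2*f(ψ) = -14/33.
Order-2 pole: residue = g'(a); g'(-4/3) = 0, so the residue is 0.


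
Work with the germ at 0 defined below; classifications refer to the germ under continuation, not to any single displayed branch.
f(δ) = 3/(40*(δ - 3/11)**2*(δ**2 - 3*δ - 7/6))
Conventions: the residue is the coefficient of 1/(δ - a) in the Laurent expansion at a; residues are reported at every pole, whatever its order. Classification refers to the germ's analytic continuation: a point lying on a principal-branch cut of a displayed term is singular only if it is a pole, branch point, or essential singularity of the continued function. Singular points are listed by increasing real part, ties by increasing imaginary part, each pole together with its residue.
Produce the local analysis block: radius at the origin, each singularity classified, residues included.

Denominator factor (δ**2 - 3*δ - 7/6): discriminant 41/3, real irrational roots 3/2 + (1/6)*sqrt(123) and 3/2 - (1/6)*sqrt(123); poles of order 1, moduli 3/2 + (1/6)*sqrt(123) and -3/2 + (1/6)*sqrt(123).
Denominator factor (δ - 3/11)^2: pole of order 2 at 3/11, modulus 3/11.
The radius of convergence is the smallest modulus among the singular points: 3/11.
The factor δ**2 - 3*δ - 7/6 splits as (δ - a)(δ - a') with a = 3/2 - (1/6)*sqrt(123), a' = 3/2 + (1/6)*sqrt(123). At the order-1 pole a set g(δ) = (δ - a)*f(δ) = [3/(40*(δ - 3/11)**2)] / (δ - a').
Simple pole: residue = g(a) at a = 3/2 - (1/6)*sqrt(123), which is -970299/38475380 - (1946043/788745290)*sqrt(123).
At the order-2 pole 3/11 set g(δ) = (δ - (3/11))^2*f(δ) = 3/(40*(δ**2 - 3*δ - 7/6)).
Order-2 pole: residue = g'(a); g'(3/11) = 970299/19237690, so the residue is 970299/19237690.
The factor δ**2 - 3*δ - 7/6 splits as (δ - a)(δ - a') with a = 3/2 + (1/6)*sqrt(123), a' = 3/2 - (1/6)*sqrt(123). At the order-1 pole a set g(δ) = (δ - a)*f(δ) = [3/(40*(δ - 3/11)**2)] / (δ - a').
Simple pole: residue = g(a) at a = 3/2 + (1/6)*sqrt(123), which is -970299/38475380 + (1946043/788745290)*sqrt(123).
List the singular points by increasing real part (a conjugate pair: the negative imaginary part first).

Radius of convergence at 0: 3/11.
At 3/2 - (1/6)*sqrt(123): a pole of order 1; residue -970299/38475380 - (1946043/788745290)*sqrt(123).
At 3/11: a pole of order 2; residue 970299/19237690.
At 3/2 + (1/6)*sqrt(123): a pole of order 1; residue -970299/38475380 + (1946043/788745290)*sqrt(123).


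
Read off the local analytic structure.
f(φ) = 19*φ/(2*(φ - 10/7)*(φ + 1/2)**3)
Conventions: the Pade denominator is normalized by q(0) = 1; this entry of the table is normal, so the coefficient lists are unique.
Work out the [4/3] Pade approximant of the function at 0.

Taylor coefficients needed (expand at 0): a_0 = 0, a_1 = -266/5, a_2 = 7049/25, a_3 = -269857/250, a_4 = 8751001/2500, a_5 = -257942993/25000, a_6 = 7131999049/250000, a_7 = -188412006657/2500000.
Write the denominator as Q(φ) = 1 + q1*φ + q2*φ^2 + q3*φ^3. Requiring Q*f - P = O(φ^8) with deg P <= 4 kills the coefficients of φ^5..φ^7 in Q*f:
  φ^5: a_5 + q1*a_4 + q2*a_3 + q3*a_2 = 0, i.e. -257942993/25000 + (8751001/2500)*q1 + (-269857/250)*q2 + (7049/25)*q3 = 0.
  φ^6: a_6 + q1*a_5 + q2*a_4 + q3*a_3 = 0, i.e. 7131999049/250000 + (-257942993/25000)*q1 + (8751001/2500)*q2 + (-269857/250)*q3 = 0.
  φ^7: a_7 + q1*a_6 + q2*a_5 + q3*a_4 = 0, i.e. -188412006657/2500000 + (7131999049/250000)*q1 + (-257942993/25000)*q2 + (8751001/2500)*q3 = 0.
Solving this linear system: q1 = 14701/2050, q2 = 90312/5125, q3 = 15403/1025.
The numerator is Q*f truncated at degree 4: P0 = a_0 = 0; P1 = a_1 + q1*a_0 = -266/5; P2 = a_2 + q1*a_1 + q2*a_0 = -510188/5125; P3 = a_3 + q1*a_2 + q2*a_1 + q3*a_0 = 26068/5125; P4 = a_4 + q1*a_3 + q2*a_2 + q3*a_1 = -364952/5125.

The Pade approximant has numerator coefficients [0, -266/5, -510188/5125, 26068/5125, -364952/5125]; denominator coefficients [1, 14701/2050, 90312/5125, 15403/1025].


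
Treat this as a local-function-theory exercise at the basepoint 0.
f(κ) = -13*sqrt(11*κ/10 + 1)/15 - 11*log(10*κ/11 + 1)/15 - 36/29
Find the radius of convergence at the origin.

Branch term (-11/15)*log(1 - κ/(-11/10)): its argument vanishes at κ = -11/10, a logarithmic branch point, modulus 11/10.
Branch term (-13/15)*sqrt(1 - κ/(-10/11)): its argument vanishes at κ = -10/11, a square-root branch point, modulus 10/11.
The radius of convergence is the smallest modulus among the singular points: 10/11.

The radius of convergence is 10/11.


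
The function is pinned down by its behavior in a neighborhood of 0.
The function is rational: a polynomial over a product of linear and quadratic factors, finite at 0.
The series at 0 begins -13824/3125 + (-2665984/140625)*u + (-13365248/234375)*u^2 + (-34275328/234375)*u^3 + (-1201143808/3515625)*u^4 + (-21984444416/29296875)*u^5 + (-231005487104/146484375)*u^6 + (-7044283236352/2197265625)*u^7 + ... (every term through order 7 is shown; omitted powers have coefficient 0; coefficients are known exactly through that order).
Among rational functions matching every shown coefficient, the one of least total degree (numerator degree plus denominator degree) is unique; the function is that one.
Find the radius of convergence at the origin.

No rational of total degree below 4 reproduces all 8 coefficients; solving the [1/3] Pade equations on them gives f(u) = (27/25 - 5*u/9)/(u - 5/8)**3, whose expansion matches every shown term.
Denominator factor (u - 5/8)^3: pole of order 3 at 5/8, modulus 5/8.
The radius of convergence is the smallest modulus among the singular points: 5/8.

The radius of convergence is 5/8.


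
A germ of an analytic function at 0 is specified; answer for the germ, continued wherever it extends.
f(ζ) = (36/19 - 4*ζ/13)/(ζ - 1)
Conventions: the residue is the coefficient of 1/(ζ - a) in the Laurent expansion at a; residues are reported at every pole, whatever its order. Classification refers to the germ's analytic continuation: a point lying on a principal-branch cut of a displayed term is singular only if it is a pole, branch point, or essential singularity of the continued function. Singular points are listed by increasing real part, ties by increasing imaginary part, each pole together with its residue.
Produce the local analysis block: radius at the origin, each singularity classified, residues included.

Denominator factor (ζ - 1): pole of order 1 at 1, modulus 1.
The radius of convergence is the smallest modulus among the singular points: 1.
At the order-1 pole 1 set g(ζ) = (ζ - (1))*f(ζ) = 36/19 - 4*ζ/13.
Simple pole: residue = g(a) at a = 1, which is 392/247.

Radius of convergence at 0: 1.
At 1: a pole of order 1; residue 392/247.


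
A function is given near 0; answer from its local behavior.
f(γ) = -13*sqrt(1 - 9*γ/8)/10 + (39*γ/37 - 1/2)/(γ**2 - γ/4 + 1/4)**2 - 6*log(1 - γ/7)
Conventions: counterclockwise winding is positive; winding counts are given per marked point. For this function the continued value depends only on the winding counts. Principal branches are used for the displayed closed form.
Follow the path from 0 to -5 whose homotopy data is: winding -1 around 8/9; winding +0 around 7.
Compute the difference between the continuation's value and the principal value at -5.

The rational part is single-valued and drops out of the difference; each branch term changes only by its own monodromy.
(-13/10)*sqrt(1 - γ/(8/9)): winding -1 is odd, the square root flips sign, contributing -2*(-13/10)*sqrt(1 - (-5)/(8/9)) = -2*(-13/10)*sqrt(53/8) = (13/20)*sqrt(106).
(-6)*log(1 - γ/(7)): winding 0 around 7, so this term returns to its principal value, contribution 0.
Summing the contributions at γ = -5 gives (13/20)*sqrt(106).

Continued minus principal equals (13/20)*sqrt(106).


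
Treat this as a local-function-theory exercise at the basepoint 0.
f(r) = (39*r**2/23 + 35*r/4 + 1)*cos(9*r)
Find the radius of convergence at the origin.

The factor cos(9*r) is entire and contributes no finite singular point.
The polynomial part has no poles.
No finite singular points: the Taylor series at 0 converges everywhere.

The radius of convergence is infinite.


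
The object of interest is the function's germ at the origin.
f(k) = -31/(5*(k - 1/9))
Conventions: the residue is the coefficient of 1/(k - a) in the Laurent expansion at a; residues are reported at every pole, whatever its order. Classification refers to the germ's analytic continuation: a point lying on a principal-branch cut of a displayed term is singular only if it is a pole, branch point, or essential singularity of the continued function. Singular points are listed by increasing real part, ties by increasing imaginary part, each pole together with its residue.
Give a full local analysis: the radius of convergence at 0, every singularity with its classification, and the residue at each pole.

Radius of convergence at 0: 1/9.
At 1/9: a pole of order 1; residue -31/5.

Denominator factor (k - 1/9): pole of order 1 at 1/9, modulus 1/9.
The radius of convergence is the smallest modulus among the singular points: 1/9.
At the order-1 pole 1/9 set g(k) = (k - (1/9))*f(k) = -31/5.
Simple pole: residue = g(a) at a = 1/9, which is -31/5.


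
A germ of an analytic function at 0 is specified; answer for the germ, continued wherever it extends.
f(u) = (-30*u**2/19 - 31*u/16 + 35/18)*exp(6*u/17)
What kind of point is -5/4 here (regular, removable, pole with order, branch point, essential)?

The point is a regular point.

There is no denominator, hence no pole anywhere.
The factor exp(6*u/17) is entire.
So the germ continues analytically to -5/4.


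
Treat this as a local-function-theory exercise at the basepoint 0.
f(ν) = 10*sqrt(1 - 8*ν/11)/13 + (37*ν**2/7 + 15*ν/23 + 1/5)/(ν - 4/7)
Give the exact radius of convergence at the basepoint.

The radius of convergence is 4/7.

Denominator factor (ν - 4/7): pole of order 1 at 4/7, modulus 4/7.
Branch term (10/13)*sqrt(1 - ν/(11/8)): its argument vanishes at ν = 11/8, a square-root branch point, modulus 11/8.
The radius of convergence is the smallest modulus among the singular points: 4/7.


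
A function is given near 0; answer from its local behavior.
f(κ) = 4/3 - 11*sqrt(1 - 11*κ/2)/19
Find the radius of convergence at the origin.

The radius of convergence is 2/11.

Branch term (-11/19)*sqrt(1 - κ/(2/11)): its argument vanishes at κ = 2/11, a square-root branch point, modulus 2/11.
The radius of convergence is the smallest modulus among the singular points: 2/11.


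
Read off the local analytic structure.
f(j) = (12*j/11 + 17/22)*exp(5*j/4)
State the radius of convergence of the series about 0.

The radius of convergence is infinite.

The factor exp(5*j/4) is entire and contributes no finite singular point.
The polynomial part has no poles.
No finite singular points: the Taylor series at 0 converges everywhere.


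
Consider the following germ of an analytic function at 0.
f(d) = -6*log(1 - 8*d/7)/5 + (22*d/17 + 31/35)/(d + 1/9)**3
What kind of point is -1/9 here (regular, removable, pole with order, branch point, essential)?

The point is a pole of order 3.

The denominator factor d + 1/9 vanishes at -1/9 and appears to the power 3; the numerator there equals 3973/5355, nonzero, and no other factor vanishes.
The branch terms are analytic at this point.
Hence a pole whose order is the multiplicity, 3.


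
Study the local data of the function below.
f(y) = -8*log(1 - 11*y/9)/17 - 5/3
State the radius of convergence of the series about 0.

Branch term (-8/17)*log(1 - y/(9/11)): its argument vanishes at y = 9/11, a logarithmic branch point, modulus 9/11.
The radius of convergence is the smallest modulus among the singular points: 9/11.

The radius of convergence is 9/11.


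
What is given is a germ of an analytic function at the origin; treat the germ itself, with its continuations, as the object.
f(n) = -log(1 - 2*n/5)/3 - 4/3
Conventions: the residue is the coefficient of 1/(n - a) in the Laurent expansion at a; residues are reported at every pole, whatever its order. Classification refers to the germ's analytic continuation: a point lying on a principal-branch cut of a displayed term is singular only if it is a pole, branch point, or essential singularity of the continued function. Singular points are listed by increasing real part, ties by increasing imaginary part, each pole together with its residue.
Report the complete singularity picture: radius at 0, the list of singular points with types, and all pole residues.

Branch term (-1/3)*log(1 - n/(5/2)): its argument vanishes at n = 5/2, a logarithmic branch point, modulus 5/2.
The radius of convergence is the smallest modulus among the singular points: 5/2.

Radius of convergence at 0: 5/2.
At 5/2: a logarithmic branch point.


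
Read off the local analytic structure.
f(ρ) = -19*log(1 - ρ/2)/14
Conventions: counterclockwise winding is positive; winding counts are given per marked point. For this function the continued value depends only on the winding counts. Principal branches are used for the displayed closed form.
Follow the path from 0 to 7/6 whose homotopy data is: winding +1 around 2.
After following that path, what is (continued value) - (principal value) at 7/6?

Continued minus principal equals -(19/7)*pi*i.

The rational part is single-valued and drops out of the difference; each branch term changes only by its own monodromy.
(-19/14)*log(1 - ρ/(2)): each positive loop around 2 adds 2*pi*i to the log, so winding +1 contributes (-19/14)*(1)*2*pi*i = -(19/7)*pi*i.
Summing the contributions at ρ = 7/6 gives -(19/7)*pi*i.


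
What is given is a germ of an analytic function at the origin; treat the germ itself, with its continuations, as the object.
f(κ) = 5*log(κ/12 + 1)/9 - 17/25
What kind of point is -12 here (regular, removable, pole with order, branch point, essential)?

The term (5/9)*log(1 - κ/(-12)) has argument 1 - -12/(-12) = 0 at -12: a logarithmic (infinitely-sheeted) branch point; the remaining terms are analytic or single-valued there.

The point is a logarithmic branch point.


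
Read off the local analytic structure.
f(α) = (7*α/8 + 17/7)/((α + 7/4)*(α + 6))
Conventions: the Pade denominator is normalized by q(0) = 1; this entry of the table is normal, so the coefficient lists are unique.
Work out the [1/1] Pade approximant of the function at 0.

The Pade approximant has numerator coefficients [34/147, 5293/211484]; denominator coefficients [1, 22025/45318].

Taylor coefficients needed (expand at 0): a_0 = 34/147, a_1 = -1079/12348, a_2 = 22025/518616.
Write the denominator as Q(α) = 1 + q1*α. Requiring Q*f - P = O(α^3) with deg P <= 1 kills the coefficients of α^2..α^2 in Q*f:
  α^2: a_2 + q1*a_1 = 0, i.e. 22025/518616 + (-1079/12348)*q1 = 0.
Solving this linear system: q1 = 22025/45318.
The numerator is Q*f truncated at degree 1: P0 = a_0 = 34/147; P1 = a_1 + q1*a_0 = 5293/211484.


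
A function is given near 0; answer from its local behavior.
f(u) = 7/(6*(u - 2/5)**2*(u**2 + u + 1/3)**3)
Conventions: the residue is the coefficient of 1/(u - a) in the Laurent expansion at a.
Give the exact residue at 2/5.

At the order-2 pole 2/5 set g(u) = (u - (2/5))^2*f(u) = 7/(6*(u**2 + u + 1/3)**3).
Order-2 pole: residue = g'(a); g'(2/5) = -398671875/40302242, so the residue is -398671875/40302242.

The residue is -398671875/40302242.


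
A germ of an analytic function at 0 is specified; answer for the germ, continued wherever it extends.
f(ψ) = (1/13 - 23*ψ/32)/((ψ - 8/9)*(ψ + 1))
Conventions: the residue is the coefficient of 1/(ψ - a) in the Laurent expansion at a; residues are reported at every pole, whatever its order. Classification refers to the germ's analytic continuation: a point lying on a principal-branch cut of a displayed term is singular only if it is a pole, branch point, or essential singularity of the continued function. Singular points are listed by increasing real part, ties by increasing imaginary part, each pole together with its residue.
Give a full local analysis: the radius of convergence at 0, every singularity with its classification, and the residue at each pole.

Radius of convergence at 0: 8/9.
At -1: a pole of order 1; residue -2979/7072.
At 8/9: a pole of order 1; residue -263/884.

Denominator factor (ψ + 1): pole of order 1 at -1, modulus 1.
Denominator factor (ψ - 8/9): pole of order 1 at 8/9, modulus 8/9.
The radius of convergence is the smallest modulus among the singular points: 8/9.
At the order-1 pole -1 set g(ψ) = (ψ - (-1))*f(ψ) = (1/13 - 23*ψ/32)/(ψ - 8/9).
Simple pole: residue = g(a) at a = -1, which is -2979/7072.
At the order-1 pole 8/9 set g(ψ) = (ψ - (8/9))*f(ψ) = (1/13 - 23*ψ/32)/(ψ + 1).
Simple pole: residue = g(a) at a = 8/9, which is -263/884.
List the singular points by increasing real part (a conjugate pair: the negative imaginary part first).


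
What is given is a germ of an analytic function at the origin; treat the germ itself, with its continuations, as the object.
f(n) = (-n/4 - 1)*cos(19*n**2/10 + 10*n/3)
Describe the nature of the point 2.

There is no denominator, hence no pole anywhere.
The factor cos(19*n**2/10 + 10*n/3) is entire.
So the germ continues analytically to 2.

The point is a regular point.


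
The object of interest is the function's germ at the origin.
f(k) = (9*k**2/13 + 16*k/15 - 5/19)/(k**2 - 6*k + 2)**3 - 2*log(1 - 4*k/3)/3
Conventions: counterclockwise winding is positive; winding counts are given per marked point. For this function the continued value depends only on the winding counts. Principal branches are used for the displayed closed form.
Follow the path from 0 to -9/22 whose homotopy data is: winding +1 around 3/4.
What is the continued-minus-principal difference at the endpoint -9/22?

Continued minus principal equals -(4/3)*pi*i.

The rational part is single-valued and drops out of the difference; each branch term changes only by its own monodromy.
(-2/3)*log(1 - k/(3/4)): each positive loop around 3/4 adds 2*pi*i to the log, so winding +1 contributes (-2/3)*(1)*2*pi*i = -(4/3)*pi*i.
Summing the contributions at k = -9/22 gives -(4/3)*pi*i.


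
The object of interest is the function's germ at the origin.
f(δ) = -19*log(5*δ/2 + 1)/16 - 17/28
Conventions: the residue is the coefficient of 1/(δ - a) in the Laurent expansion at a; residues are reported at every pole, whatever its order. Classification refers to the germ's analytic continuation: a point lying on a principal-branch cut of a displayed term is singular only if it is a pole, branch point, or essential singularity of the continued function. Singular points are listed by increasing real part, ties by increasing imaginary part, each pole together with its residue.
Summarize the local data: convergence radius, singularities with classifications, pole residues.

Radius of convergence at 0: 2/5.
At -2/5: a logarithmic branch point.

Branch term (-19/16)*log(1 - δ/(-2/5)): its argument vanishes at δ = -2/5, a logarithmic branch point, modulus 2/5.
The radius of convergence is the smallest modulus among the singular points: 2/5.


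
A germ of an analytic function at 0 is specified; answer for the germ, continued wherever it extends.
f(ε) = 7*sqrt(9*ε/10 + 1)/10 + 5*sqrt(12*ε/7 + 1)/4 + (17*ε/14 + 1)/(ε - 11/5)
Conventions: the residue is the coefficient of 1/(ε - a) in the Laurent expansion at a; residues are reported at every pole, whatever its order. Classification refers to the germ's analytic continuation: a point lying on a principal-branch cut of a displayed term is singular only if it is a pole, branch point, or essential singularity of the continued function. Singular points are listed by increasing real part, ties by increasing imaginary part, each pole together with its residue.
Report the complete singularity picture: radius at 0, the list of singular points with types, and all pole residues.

Radius of convergence at 0: 7/12.
At -10/9: an algebraic (square-root) branch point.
At -7/12: an algebraic (square-root) branch point.
At 11/5: a pole of order 1; residue 257/70.

Denominator factor (ε - 11/5): pole of order 1 at 11/5, modulus 11/5.
Branch term (5/4)*sqrt(1 - ε/(-7/12)): its argument vanishes at ε = -7/12, a square-root branch point, modulus 7/12.
Branch term (7/10)*sqrt(1 - ε/(-10/9)): its argument vanishes at ε = -10/9, a square-root branch point, modulus 10/9.
The radius of convergence is the smallest modulus among the singular points: 7/12.
The branch terms are analytic at 11/5 and contribute nothing to the residue; only the rational part matters.
At the order-1 pole 11/5 set g(ε) = (ε - (11/5))*(rational part) = 17*ε/14 + 1.
Simple pole: residue = g(a) at a = 11/5, which is 257/70.
List the singular points by increasing real part (a conjugate pair: the negative imaginary part first).


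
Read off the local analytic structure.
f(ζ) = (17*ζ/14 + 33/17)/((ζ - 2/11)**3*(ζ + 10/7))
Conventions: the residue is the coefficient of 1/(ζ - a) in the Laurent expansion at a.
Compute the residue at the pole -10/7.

The residue is -400631/8103152.

At the order-1 pole -10/7 set g(ζ) = (ζ - (-10/7))*f(ζ) = (17*ζ/14 + 33/17)/(ζ - 2/11)**3.
Simple pole: residue = g(a) at a = -10/7, which is -400631/8103152.


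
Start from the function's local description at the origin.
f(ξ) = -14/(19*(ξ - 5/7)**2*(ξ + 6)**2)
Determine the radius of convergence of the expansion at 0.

The radius of convergence is 5/7.

Denominator factor (ξ + 6)^2: pole of order 2 at -6, modulus 6.
Denominator factor (ξ - 5/7)^2: pole of order 2 at 5/7, modulus 5/7.
The radius of convergence is the smallest modulus among the singular points: 5/7.


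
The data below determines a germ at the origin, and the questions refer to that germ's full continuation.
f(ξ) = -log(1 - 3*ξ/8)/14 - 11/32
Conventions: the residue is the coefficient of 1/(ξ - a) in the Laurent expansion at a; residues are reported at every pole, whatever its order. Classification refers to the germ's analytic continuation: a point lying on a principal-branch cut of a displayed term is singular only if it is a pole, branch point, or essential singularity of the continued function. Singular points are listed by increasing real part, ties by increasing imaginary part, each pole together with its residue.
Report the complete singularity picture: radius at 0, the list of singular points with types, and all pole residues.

Radius of convergence at 0: 8/3.
At 8/3: a logarithmic branch point.

Branch term (-1/14)*log(1 - ξ/(8/3)): its argument vanishes at ξ = 8/3, a logarithmic branch point, modulus 8/3.
The radius of convergence is the smallest modulus among the singular points: 8/3.


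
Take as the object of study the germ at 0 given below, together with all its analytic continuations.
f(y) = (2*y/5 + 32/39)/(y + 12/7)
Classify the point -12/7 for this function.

The point is a pole of order 1.

The denominator factor y + 12/7 vanishes at -12/7 and appears to the power 1; the numerator there equals 184/1365, nonzero, and no other factor vanishes.
Hence a pole whose order is the multiplicity, 1.


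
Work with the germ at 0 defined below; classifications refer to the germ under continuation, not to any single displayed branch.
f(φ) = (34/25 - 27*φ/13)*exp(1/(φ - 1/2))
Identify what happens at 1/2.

The exponent 1/(φ - (1/2)) has a pole at 1/2, so exp(1/(φ - (1/2))) takes every nonzero value near it: an essential singularity (not a pole of any order).

The point is an essential singularity.


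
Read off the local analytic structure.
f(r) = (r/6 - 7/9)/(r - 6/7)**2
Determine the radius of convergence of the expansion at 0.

Denominator factor (r - 6/7)^2: pole of order 2 at 6/7, modulus 6/7.
The radius of convergence is the smallest modulus among the singular points: 6/7.

The radius of convergence is 6/7.


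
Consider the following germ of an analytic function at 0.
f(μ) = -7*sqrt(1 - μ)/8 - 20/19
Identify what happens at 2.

The point is a regular point.

There is no denominator, hence no pole anywhere.
Branch term sqrt(1 - μ/(1)): argument at 2 is -1, nonzero, so 2 is not its branch point (a point on a principal cut is still regular for the continued germ).
So the germ continues analytically to 2.


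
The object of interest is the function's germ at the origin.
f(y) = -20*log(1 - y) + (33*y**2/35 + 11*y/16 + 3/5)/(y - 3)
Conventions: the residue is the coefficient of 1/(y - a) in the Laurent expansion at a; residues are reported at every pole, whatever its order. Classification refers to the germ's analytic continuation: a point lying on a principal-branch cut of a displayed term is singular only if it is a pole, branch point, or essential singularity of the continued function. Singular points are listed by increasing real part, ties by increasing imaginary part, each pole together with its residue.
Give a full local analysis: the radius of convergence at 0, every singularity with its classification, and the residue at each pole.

Radius of convergence at 0: 1.
At 1: a logarithmic branch point.
At 3: a pole of order 1; residue 6243/560.

Denominator factor (y - 3): pole of order 1 at 3, modulus 3.
Branch term (-20)*log(1 - y/(1)): its argument vanishes at y = 1, a logarithmic branch point, modulus 1.
The radius of convergence is the smallest modulus among the singular points: 1.
The branch term is analytic at 3 and contributes nothing to the residue; only the rational part matters.
At the order-1 pole 3 set g(y) = (y - (3))*(rational part) = 33*y**2/35 + 11*y/16 + 3/5.
Simple pole: residue = g(a) at a = 3, which is 6243/560.
List the singular points by increasing real part (a conjugate pair: the negative imaginary part first).


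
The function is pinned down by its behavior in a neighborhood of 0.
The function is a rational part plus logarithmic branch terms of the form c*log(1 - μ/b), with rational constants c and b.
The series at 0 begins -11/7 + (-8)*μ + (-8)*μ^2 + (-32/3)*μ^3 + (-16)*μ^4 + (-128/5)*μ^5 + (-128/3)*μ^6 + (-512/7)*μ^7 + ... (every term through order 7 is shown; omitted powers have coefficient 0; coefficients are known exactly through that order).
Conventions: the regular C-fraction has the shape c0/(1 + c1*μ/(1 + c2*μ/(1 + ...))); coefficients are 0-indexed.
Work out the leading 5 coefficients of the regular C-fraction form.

Taylor coefficients (read off): a_0 = -11/7, a_1 = -8, a_2 = -8, a_3 = -32/3, a_4 = -16.
c0 = a_0 = -11/7. Peel one level at a time: if S = 1 + c*μ/S' with S'(0) = 1, then c is the μ-coefficient of S and S' = c*μ/(S - 1).
S_1 = c0/f = 1 + (-56/11)*μ + (2520/121)*μ^2 + ...; c1 = -56/11.
S_2 = c1*μ/(S_1 - 1) = 1 + (45/11)*μ + (-1/3)*μ^2 + ...; c2 = 45/11.
S_3 = c2*μ/(S_2 - 1) = 1 + (11/135)*μ + (1606/18225)*μ^2 + ...; c3 = 11/135.
S_4 = c3*μ/(S_3 - 1) = 1 + (-146/135)*μ + ...; c4 = -146/135.

The regular C-fraction coefficients are [-11/7, -56/11, 45/11, 11/135, -146/135].


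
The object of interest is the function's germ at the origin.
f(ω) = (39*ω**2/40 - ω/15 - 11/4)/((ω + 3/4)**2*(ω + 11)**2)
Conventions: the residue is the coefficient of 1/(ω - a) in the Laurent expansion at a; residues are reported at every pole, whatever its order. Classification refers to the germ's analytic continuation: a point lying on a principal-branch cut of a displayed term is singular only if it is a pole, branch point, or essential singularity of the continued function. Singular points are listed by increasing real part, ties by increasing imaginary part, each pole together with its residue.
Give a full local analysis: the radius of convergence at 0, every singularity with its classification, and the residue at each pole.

Denominator factor (ω + 11)^2: pole of order 2 at -11, modulus 11.
Denominator factor (ω + 3/4)^2: pole of order 2 at -3/4, modulus 3/4.
The radius of convergence is the smallest modulus among the singular points: 3/4.
At the order-2 pole -11 set g(ω) = (ω - (-11))^2*f(ω) = (39*ω**2/40 - ω/15 - 11/4)/(ω + 3/4)**2.
Order-2 pole: residue = g'(a); g'(-11) = 10916/1033815, so the residue is 10916/1033815.
At the order-2 pole -3/4 set g(ω) = (ω - (-3/4))^2*f(ω) = (39*ω**2/40 - ω/15 - 11/4)/(ω + 11)**2.
Order-2 pole: residue = g'(a); g'(-3/4) = -10916/1033815, so the residue is -10916/1033815.
List the singular points by increasing real part (a conjugate pair: the negative imaginary part first).

Radius of convergence at 0: 3/4.
At -11: a pole of order 2; residue 10916/1033815.
At -3/4: a pole of order 2; residue -10916/1033815.


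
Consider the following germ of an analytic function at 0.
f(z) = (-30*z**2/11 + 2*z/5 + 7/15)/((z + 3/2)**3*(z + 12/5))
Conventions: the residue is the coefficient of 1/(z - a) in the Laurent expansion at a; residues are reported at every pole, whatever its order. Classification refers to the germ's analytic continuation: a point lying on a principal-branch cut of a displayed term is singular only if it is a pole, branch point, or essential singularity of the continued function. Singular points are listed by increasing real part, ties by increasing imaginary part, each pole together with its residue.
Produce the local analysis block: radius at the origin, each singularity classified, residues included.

Denominator factor (z + 12/5): pole of order 1 at -12/5, modulus 12/5.
Denominator factor (z + 3/2)^3: pole of order 3 at -3/2, modulus 3/2.
The radius of convergence is the smallest modulus among the singular points: 3/2.
At the order-1 pole -12/5 set g(z) = (z - (-12/5))*f(z) = (-30*z**2/11 + 2*z/5 + 7/15)/(z + 3/2)**3.
Simple pole: residue = g(a) at a = -12/5, which is 534680/24057.
At the order-3 pole -3/2 set g(z) = (z - (-3/2))^3*f(z) = (-30*z**2/11 + 2*z/5 + 7/15)/(z + 12/5).
Order-3 pole: residue = g''(a)/2; g''(-3/2) = -1069360/24057, so the residue is -534680/24057.
List the singular points by increasing real part (a conjugate pair: the negative imaginary part first).

Radius of convergence at 0: 3/2.
At -12/5: a pole of order 1; residue 534680/24057.
At -3/2: a pole of order 3; residue -534680/24057.


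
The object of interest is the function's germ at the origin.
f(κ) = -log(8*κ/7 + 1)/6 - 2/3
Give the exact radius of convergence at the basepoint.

The radius of convergence is 7/8.

Branch term (-1/6)*log(1 - κ/(-7/8)): its argument vanishes at κ = -7/8, a logarithmic branch point, modulus 7/8.
The radius of convergence is the smallest modulus among the singular points: 7/8.


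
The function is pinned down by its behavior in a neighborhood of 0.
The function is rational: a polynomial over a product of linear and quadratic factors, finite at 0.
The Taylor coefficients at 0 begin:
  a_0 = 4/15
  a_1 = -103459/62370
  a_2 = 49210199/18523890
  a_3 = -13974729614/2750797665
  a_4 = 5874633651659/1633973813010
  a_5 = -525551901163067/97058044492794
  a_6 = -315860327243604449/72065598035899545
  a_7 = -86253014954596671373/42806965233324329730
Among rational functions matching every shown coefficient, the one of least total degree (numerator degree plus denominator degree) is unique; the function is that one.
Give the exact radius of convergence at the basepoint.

The radius of convergence is -2/11 + (1/22)*sqrt(258).

No rational of total degree below 5 reproduces all 8 coefficients; solving the [1/4] Pade equations on them gives f(ζ) = (11*ζ/28 - 2/25)/((ζ**2 + 4*ζ/11 - 1/2)*(ζ**2 + 11*ζ/9 + 3/5)), whose expansion matches every shown term.
Denominator factor (ζ**2 + 11*ζ/9 + 3/5): discriminant -367/405, complex-conjugate roots (-11/18) + ((1/90)*sqrt(1835))*i and (-11/18) - ((1/90)*sqrt(1835))*i; poles of order 1, moduli (1/5)*sqrt(15) and (1/5)*sqrt(15).
Denominator factor (ζ**2 + 4*ζ/11 - 1/2): discriminant 258/121, real irrational roots -2/11 + (1/22)*sqrt(258) and -2/11 - (1/22)*sqrt(258); poles of order 1, moduli -2/11 + (1/22)*sqrt(258) and 2/11 + (1/22)*sqrt(258).
The radius of convergence is the smallest modulus among the singular points: -2/11 + (1/22)*sqrt(258).
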